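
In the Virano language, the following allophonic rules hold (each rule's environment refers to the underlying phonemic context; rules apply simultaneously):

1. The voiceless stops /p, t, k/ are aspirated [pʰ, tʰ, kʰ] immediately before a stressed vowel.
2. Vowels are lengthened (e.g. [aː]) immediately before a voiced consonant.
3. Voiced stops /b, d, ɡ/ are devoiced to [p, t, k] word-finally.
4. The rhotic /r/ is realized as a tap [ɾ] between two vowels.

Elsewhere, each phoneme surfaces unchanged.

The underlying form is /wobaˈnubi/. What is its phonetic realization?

[woːbaːˈnuːbi]

/w/ — not in any rule's target class → [w].
/o/ (between /w/ and /b/) occurs before a voiced consonant → [oː] by rule 2.
/b/ (between /o/ and /a/): rule 3 targets it, but not word-finally → unchanged [b].
/a/ (between /b/ and /n/): before a voiced consonant, so rule 2 applies → [aː].
/n/ — not in any rule's target class → [n].
/u/ (between /n/ and /b/): before a voiced consonant, so rule 2 applies → [uː].
/b/ (between /u/ and /i/) fails the environment for rule 3, so it stays [b].
/i/ (word-final) fails the environment for rule 2, so it stays [i].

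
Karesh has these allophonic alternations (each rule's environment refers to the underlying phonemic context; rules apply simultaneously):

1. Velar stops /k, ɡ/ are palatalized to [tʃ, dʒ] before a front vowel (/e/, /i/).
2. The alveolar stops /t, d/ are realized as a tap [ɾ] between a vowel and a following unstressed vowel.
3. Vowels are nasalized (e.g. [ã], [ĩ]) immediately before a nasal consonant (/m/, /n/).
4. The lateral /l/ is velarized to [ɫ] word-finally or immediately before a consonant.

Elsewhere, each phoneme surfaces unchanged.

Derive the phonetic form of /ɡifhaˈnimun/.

[dʒifhãˈnĩmũn]

/ɡ/ (word-initial) occurs before a front vowel → [dʒ] by rule 1.
/i/ (between /ɡ/ and /f/) is in the target of rule 3 but the environment (before a nasal consonant) is not met → [i].
/f/ (between /i/ and /h/) is unaffected → [f].
/h/ stays [h].
/a/ meets the environment for rule 3 (before a nasal consonant) → [ã].
/n/ (between /a/ and /i/): no rule targets it → [n].
/i/ meets the environment for rule 3 (before a nasal consonant) → [ĩ].
/m/ (between /i/ and /u/) is unaffected → [m].
/u/ (between /m/ and /n/): before a nasal consonant, so rule 3 applies → [ũ].
/n/ (word-final) is unaffected → [n].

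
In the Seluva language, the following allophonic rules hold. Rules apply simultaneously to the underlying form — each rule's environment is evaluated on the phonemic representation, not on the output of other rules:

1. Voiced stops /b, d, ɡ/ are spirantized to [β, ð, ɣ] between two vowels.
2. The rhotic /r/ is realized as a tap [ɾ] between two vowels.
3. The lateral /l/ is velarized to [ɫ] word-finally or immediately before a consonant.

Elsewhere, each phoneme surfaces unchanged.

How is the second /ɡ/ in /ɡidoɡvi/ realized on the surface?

/ɡ/ (between /o/ and /v/) fails the environment for rule 1, so it stays [ɡ].

[ɡ]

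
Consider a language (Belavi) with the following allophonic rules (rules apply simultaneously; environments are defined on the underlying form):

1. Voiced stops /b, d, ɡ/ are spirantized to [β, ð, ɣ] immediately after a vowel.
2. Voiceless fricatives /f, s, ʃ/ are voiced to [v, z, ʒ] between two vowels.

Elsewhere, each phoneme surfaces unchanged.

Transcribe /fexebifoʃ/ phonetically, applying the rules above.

/f/ — word-initial; rule 2 does not apply here → [f].
/e/ — not in any rule's target class → [e].
/x/ (between /e/ and /e/) is unaffected → [x].
/e/ (between /x/ and /b/): no rule targets it → [e].
Rule 1 applies to /b/ (between /e/ and /i/: immediately after a vowel) → [β].
/i/ stays [i].
/f/ meets the environment for rule 2 (between two vowels) → [v].
/o/ stays [o].
/ʃ/ (word-final) is in the target of rule 2 but the environment (between two vowels) is not met → [ʃ].

[fexeβivoʃ]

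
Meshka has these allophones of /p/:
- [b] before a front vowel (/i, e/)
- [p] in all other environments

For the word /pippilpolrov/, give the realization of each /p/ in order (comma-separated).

Occurrence 1 (position 1): before a front vowel (/i, e/) → [b].
Occurrence 2 (position 3): no conditioning environment matches → elsewhere allophone [p].
Occurrence 3 (position 4): before a front vowel (/i, e/) → [b].
Occurrence 4 (position 7): no conditioning environment matches → elsewhere allophone [p].

[b], [p], [b], [p]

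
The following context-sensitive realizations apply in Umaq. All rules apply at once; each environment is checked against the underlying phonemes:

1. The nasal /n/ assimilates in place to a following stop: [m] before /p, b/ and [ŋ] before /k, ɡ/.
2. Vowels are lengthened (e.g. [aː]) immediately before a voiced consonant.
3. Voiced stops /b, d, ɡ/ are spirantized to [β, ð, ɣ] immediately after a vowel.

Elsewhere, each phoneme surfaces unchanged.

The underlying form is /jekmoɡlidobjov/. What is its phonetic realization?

[jekmoːɣliːðoːβjoːv]

/e/ (between /j/ and /k/) fails the environment for rule 2, so it stays [e].
Rule 2 applies to /o/ (between /m/ and /ɡ/: before a voiced consonant) → [oː].
/ɡ/ (between /o/ and /l/) occurs immediately after a vowel → [ɣ] by rule 3.
/i/ meets the environment for rule 2 (before a voiced consonant) → [iː].
/d/ (between /i/ and /o/): immediately after a vowel, so rule 3 applies → [ð].
/o/ — between /d/ and /b/, before a voiced consonant — surfaces as [oː] (rule 2).
/b/ (between /o/ and /j/) occurs immediately after a vowel → [β] by rule 3.
/o/ (between /j/ and /v/): before a voiced consonant, so rule 2 applies → [oː].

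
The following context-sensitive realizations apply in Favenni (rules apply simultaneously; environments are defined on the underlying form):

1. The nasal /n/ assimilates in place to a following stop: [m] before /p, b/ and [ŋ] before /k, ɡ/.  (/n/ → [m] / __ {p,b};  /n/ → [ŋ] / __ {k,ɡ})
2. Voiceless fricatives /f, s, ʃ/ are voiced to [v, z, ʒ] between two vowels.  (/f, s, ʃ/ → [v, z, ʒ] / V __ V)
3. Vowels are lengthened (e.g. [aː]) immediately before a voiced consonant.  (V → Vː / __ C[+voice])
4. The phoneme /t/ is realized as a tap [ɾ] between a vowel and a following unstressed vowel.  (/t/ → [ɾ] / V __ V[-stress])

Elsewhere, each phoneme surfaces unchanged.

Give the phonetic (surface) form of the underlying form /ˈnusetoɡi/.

[ˈnuzeɾoːɡi]

/n/ (word-initial) is in the target of rule 1 but the environment (before a labial or velar stop) is not met → [n].
/u/ (between /n/ and /s/) fails the environment for rule 3, so it stays [u].
Rule 2 applies to /s/ (between /u/ and /e/: between two vowels) → [z].
/e/ — between /s/ and /t/; rule 3 does not apply here → [e].
/t/ meets the environment for rule 4 (between a vowel and a following unstressed vowel) → [ɾ].
/o/ (between /t/ and /ɡ/) occurs before a voiced consonant → [oː] by rule 3.
/ɡ/ stays [ɡ].
/i/ (word-final) fails the environment for rule 3, so it stays [i].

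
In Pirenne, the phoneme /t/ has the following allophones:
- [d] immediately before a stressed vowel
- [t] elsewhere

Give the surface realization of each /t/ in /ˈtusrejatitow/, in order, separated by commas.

Occurrence 1 (position 1): immediately before a stressed vowel → [d].
Occurrence 2 (position 8): no conditioning environment matches → elsewhere allophone [t].
Occurrence 3 (position 10): no conditioning environment matches → elsewhere allophone [t].

[d], [t], [t]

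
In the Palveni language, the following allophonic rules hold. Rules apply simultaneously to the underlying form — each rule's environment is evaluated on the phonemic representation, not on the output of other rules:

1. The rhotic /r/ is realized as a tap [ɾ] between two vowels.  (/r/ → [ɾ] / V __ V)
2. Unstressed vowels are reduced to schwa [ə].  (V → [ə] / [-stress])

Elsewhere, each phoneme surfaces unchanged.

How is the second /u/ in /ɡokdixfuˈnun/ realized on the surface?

/u/ — between /n/ and /n/; rule 2 does not apply here → [u].

[u]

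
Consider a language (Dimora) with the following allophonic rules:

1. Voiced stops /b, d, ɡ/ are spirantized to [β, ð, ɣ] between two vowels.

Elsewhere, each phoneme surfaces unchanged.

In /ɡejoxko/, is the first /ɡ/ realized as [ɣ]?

/ɡ/ (word-initial) is in the target of rule 1 but the environment (between two vowels) is not met → [ɡ].
The actual realization is [ɡ], not [ɣ].

No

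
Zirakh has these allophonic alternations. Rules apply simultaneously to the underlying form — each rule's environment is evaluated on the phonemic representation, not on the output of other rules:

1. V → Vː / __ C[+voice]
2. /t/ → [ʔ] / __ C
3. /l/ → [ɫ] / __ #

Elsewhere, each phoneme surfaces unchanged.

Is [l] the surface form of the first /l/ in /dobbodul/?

/l/ (word-final) occurs word-finally → [ɫ] by rule 3.
The actual realization is [ɫ], not [l].

No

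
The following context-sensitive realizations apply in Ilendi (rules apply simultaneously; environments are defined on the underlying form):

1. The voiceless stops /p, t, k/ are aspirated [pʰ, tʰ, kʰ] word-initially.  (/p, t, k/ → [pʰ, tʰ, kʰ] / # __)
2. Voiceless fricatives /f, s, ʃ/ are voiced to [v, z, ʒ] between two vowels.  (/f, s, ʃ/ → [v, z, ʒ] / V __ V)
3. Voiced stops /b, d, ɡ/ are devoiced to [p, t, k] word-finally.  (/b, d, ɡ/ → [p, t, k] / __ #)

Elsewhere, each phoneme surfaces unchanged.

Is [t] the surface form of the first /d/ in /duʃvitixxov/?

/d/ (word-initial) is in the target of rule 3 but the environment (word-finally) is not met → [d].
The actual realization is [d], not [t].

No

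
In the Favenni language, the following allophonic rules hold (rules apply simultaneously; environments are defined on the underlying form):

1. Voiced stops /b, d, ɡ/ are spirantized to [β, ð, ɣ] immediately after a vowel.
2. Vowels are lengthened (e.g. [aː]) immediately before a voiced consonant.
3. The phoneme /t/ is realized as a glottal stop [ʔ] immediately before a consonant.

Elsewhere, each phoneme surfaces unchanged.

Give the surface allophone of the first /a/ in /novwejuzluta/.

/a/ — word-final; rule 2 does not apply here → [a].

[a]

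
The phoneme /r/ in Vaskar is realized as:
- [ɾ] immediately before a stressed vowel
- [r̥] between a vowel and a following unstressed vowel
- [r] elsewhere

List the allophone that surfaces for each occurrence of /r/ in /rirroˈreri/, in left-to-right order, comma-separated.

[r], [r], [r], [ɾ], [r̥]

Occurrence 1 (position 1): no conditioning environment matches → elsewhere allophone [r].
Occurrence 2 (position 3): no conditioning environment matches → elsewhere allophone [r].
Occurrence 3 (position 4): no conditioning environment matches → elsewhere allophone [r].
Occurrence 4 (position 6): immediately before a stressed vowel → [ɾ].
Occurrence 5 (position 8): between a vowel and a following unstressed vowel → [r̥].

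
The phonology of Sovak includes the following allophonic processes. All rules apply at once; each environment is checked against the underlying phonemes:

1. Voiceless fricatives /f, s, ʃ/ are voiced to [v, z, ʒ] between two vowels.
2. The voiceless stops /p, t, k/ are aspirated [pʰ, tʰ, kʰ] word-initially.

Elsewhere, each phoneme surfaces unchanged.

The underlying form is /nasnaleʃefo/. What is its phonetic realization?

[nasnaleʒevo]

/n/ (word-initial): no rule targets it → [n].
/a/ stays [a].
/s/ — between /a/ and /n/; rule 1 does not apply here → [s].
/n/ (between /s/ and /a/): no rule targets it → [n].
/a/ (between /n/ and /l/) is unaffected → [a].
/l/ stays [l].
/e/ stays [e].
/ʃ/ (between /e/ and /e/) occurs between two vowels → [ʒ] by rule 1.
/e/ (between /ʃ/ and /f/): no rule targets it → [e].
/f/ — between /e/ and /o/, between two vowels — surfaces as [v] (rule 1).
/o/ stays [o].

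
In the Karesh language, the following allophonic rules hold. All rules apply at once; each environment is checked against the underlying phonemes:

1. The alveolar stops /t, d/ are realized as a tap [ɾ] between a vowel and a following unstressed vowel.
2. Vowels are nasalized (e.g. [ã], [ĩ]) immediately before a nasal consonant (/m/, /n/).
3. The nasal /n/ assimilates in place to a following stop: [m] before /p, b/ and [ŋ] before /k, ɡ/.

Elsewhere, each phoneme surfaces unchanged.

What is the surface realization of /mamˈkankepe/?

Rule 2 applies to /a/ (between /m/ and /m/: before a nasal consonant) → [ã].
/a/ — between /k/ and /n/, before a nasal consonant — surfaces as [ã] (rule 2).
/n/ meets the environment for rule 3 (before a labial or velar stop) → [ŋ].
/e/ (between /k/ and /p/) fails the environment for rule 2, so it stays [e].
/e/ — word-final; rule 2 does not apply here → [e].

[mãmˈkãŋkepe]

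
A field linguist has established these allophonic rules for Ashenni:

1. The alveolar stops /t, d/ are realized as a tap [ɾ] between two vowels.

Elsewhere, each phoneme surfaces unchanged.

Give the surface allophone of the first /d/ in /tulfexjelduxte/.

/d/ (between /l/ and /u/): rule 1 targets it, but not between two vowels → unchanged [d].

[d]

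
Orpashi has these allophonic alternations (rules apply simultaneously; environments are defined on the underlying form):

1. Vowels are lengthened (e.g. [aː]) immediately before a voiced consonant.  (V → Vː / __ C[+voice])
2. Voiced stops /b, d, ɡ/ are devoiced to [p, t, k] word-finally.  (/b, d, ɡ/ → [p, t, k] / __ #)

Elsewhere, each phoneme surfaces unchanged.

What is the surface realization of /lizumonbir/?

/l/ (word-initial): no rule targets it → [l].
/i/ (between /l/ and /z/) occurs before a voiced consonant → [iː] by rule 1.
/z/ (between /i/ and /u/) is unaffected → [z].
/u/ (between /z/ and /m/) occurs before a voiced consonant → [uː] by rule 1.
/m/ stays [m].
Rule 1 applies to /o/ (between /m/ and /n/: before a voiced consonant) → [oː].
/n/ stays [n].
/b/ (between /n/ and /i/) is in the target of rule 2 but the environment (word-finally) is not met → [b].
/i/ meets the environment for rule 1 (before a voiced consonant) → [iː].
/r/ (word-final): no rule targets it → [r].

[liːzuːmoːnbiːr]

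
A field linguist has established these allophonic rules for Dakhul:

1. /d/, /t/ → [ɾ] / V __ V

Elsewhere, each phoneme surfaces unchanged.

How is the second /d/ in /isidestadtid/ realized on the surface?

/d/ (between /a/ and /t/) fails the environment for rule 1, so it stays [d].

[d]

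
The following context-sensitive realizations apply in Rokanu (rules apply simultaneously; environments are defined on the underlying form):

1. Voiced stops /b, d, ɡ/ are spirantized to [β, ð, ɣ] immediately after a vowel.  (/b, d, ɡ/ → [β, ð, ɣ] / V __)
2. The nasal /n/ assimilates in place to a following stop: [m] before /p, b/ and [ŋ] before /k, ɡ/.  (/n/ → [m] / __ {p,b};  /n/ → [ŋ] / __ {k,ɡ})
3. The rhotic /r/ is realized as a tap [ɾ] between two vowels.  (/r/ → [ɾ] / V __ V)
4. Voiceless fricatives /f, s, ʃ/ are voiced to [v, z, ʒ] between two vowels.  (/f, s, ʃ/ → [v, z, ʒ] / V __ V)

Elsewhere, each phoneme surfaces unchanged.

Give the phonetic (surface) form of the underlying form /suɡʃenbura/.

/s/ — word-initial; rule 4 does not apply here → [s].
/u/ — not in any rule's target class → [u].
/ɡ/ — between /u/ and /ʃ/, immediately after a vowel — surfaces as [ɣ] (rule 1).
/ʃ/ (between /ɡ/ and /e/): rule 4 targets it, but not between two vowels → unchanged [ʃ].
/e/ stays [e].
/n/ — between /e/ and /b/, before a labial or velar stop — surfaces as [m] (rule 2).
/b/ (between /n/ and /u/) is in the target of rule 1 but the environment (immediately after a vowel) is not met → [b].
/u/ (between /b/ and /r/) is unaffected → [u].
/r/ (between /u/ and /a/): between two vowels, so rule 3 applies → [ɾ].
/a/ (word-final): no rule targets it → [a].

[suɣʃembuɾa]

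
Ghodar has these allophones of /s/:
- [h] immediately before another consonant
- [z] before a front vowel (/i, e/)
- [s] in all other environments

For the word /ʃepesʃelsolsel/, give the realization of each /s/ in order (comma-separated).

Occurrence 1 (position 5): immediately before another consonant → [h].
Occurrence 2 (position 9): no conditioning environment matches → elsewhere allophone [s].
Occurrence 3 (position 12): before a front vowel (/i, e/) → [z].

[h], [s], [z]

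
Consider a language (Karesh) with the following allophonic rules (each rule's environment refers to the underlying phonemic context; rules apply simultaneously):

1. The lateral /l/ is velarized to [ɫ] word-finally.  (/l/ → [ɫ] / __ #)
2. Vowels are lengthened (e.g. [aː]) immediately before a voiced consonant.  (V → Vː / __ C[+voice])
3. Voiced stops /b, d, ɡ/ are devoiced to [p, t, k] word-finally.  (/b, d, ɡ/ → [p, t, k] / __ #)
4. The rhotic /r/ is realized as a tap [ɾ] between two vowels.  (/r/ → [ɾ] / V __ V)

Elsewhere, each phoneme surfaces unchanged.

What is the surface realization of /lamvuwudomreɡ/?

[laːmvuːwuːdoːmreːk]

/l/ (word-initial): rule 1 targets it, but not word-finally → unchanged [l].
Rule 2 applies to /a/ (between /l/ and /m/: before a voiced consonant) → [aː].
/u/ meets the environment for rule 2 (before a voiced consonant) → [uː].
/u/ — between /w/ and /d/, before a voiced consonant — surfaces as [uː] (rule 2).
/d/ (between /u/ and /o/) fails the environment for rule 3, so it stays [d].
/o/ (between /d/ and /m/) occurs before a voiced consonant → [oː] by rule 2.
/r/ — between /m/ and /e/; rule 4 does not apply here → [r].
Rule 2 applies to /e/ (between /r/ and /ɡ/: before a voiced consonant) → [eː].
/ɡ/ (word-final) occurs word-finally → [k] by rule 3.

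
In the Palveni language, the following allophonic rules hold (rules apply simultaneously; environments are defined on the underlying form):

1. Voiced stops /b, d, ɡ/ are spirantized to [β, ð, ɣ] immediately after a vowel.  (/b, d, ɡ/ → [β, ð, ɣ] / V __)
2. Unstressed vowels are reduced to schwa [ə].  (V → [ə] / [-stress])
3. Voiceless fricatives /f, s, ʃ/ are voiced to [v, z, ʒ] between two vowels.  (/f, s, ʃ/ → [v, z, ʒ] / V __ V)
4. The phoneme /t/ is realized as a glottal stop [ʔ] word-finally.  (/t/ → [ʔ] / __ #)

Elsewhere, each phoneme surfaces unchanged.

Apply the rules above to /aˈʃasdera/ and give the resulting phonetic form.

[əˈʒasdərə]

Rule 2 applies to /a/ (word-initial: in an unstressed syllable) → [ə].
/ʃ/ — between /a/ and /a/, between two vowels — surfaces as [ʒ] (rule 3).
/a/ (between /ʃ/ and /s/): rule 2 targets it, but not in an unstressed syllable → unchanged [a].
/s/ (between /a/ and /d/) fails the environment for rule 3, so it stays [s].
/d/ — between /s/ and /e/; rule 1 does not apply here → [d].
/e/ meets the environment for rule 2 (in an unstressed syllable) → [ə].
/r/ (between /e/ and /a/) is unaffected → [r].
/a/ — word-final, in an unstressed syllable — surfaces as [ə] (rule 2).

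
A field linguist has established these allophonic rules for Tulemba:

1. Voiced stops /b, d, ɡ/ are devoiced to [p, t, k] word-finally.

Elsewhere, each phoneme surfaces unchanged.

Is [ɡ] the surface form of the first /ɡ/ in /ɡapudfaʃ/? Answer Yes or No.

Yes

/ɡ/ (word-initial): rule 1 targets it, but not word-finally → unchanged [ɡ].
The actual realization is [ɡ], which matches [ɡ].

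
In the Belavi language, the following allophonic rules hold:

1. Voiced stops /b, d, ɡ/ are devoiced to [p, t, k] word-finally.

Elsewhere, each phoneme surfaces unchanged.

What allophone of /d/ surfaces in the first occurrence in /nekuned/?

[t]

/d/ (word-final): word-finally, so rule 1 applies → [t].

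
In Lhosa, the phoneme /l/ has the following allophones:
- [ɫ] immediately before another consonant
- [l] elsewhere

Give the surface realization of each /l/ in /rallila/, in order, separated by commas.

Occurrence 1 (position 3): immediately before another consonant → [ɫ].
Occurrence 2 (position 4): no conditioning environment matches → elsewhere allophone [l].
Occurrence 3 (position 6): no conditioning environment matches → elsewhere allophone [l].

[ɫ], [l], [l]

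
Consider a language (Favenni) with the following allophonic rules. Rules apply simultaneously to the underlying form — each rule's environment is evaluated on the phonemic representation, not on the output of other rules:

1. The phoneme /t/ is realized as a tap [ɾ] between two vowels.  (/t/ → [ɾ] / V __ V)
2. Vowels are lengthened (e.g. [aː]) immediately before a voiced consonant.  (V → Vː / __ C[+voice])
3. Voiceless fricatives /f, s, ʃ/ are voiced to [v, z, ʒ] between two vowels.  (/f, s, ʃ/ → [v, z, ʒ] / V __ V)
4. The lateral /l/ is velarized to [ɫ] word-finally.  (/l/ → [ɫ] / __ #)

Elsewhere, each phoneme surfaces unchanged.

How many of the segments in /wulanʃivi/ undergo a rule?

Segments that undergo a rule: /u/ → [uː] (rule 2); /a/ → [aː] (rule 2); /i/ → [iː] (rule 2).
All other segments surface unchanged.

3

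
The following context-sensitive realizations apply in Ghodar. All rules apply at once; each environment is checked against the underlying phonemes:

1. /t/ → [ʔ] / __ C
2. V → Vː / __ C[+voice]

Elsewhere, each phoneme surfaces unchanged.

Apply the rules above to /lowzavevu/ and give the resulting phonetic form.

[loːwzaːveːvu]

/l/ — not in any rule's target class → [l].
/o/ (between /l/ and /w/) occurs before a voiced consonant → [oː] by rule 2.
/w/ — not in any rule's target class → [w].
/z/ — not in any rule's target class → [z].
Rule 2 applies to /a/ (between /z/ and /v/: before a voiced consonant) → [aː].
/v/ (between /a/ and /e/): no rule targets it → [v].
/e/ — between /v/ and /v/, before a voiced consonant — surfaces as [eː] (rule 2).
/v/ — not in any rule's target class → [v].
/u/ (word-final) fails the environment for rule 2, so it stays [u].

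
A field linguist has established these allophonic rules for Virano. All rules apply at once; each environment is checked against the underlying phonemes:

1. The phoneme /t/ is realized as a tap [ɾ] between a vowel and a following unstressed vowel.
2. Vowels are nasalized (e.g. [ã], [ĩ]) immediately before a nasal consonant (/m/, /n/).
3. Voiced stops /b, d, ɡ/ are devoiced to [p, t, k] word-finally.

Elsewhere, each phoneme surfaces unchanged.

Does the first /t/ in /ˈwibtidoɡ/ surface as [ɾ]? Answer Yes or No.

/t/ (between /b/ and /i/): rule 1 targets it, but not between a vowel and a following unstressed vowel → unchanged [t].
The actual realization is [t], not [ɾ].

No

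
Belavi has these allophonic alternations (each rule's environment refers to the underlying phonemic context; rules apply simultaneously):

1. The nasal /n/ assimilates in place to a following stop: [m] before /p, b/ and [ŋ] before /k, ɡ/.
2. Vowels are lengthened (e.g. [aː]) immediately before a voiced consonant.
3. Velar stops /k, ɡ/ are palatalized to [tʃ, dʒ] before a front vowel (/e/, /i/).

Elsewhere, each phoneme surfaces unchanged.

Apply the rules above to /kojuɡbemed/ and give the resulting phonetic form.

/k/ (word-initial): rule 3 targets it, but not before a front vowel → unchanged [k].
/o/ (between /k/ and /j/) occurs before a voiced consonant → [oː] by rule 2.
/j/ stays [j].
/u/ (between /j/ and /ɡ/) occurs before a voiced consonant → [uː] by rule 2.
/ɡ/ (between /u/ and /b/) fails the environment for rule 3, so it stays [ɡ].
/b/ (between /ɡ/ and /e/): no rule targets it → [b].
/e/ — between /b/ and /m/, before a voiced consonant — surfaces as [eː] (rule 2).
/m/ stays [m].
/e/ — between /m/ and /d/, before a voiced consonant — surfaces as [eː] (rule 2).
/d/ (word-final) is unaffected → [d].

[koːjuːɡbeːmeːd]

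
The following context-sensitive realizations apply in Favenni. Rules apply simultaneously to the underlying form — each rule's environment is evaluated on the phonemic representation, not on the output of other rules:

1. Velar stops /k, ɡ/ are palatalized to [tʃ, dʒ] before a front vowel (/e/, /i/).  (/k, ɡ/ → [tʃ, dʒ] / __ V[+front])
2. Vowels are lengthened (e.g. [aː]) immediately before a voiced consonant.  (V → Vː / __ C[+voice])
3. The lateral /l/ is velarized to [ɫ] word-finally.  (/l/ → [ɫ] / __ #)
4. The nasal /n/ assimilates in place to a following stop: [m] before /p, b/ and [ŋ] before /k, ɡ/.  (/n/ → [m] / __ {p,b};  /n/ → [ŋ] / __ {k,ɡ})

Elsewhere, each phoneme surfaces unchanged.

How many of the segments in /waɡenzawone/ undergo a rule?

5

Segments that undergo a rule: /a/ → [aː] (rule 2); /ɡ/ → [dʒ] (rule 1); /e/ → [eː] (rule 2); /a/ → [aː] (rule 2); /o/ → [oː] (rule 2).
All other segments surface unchanged.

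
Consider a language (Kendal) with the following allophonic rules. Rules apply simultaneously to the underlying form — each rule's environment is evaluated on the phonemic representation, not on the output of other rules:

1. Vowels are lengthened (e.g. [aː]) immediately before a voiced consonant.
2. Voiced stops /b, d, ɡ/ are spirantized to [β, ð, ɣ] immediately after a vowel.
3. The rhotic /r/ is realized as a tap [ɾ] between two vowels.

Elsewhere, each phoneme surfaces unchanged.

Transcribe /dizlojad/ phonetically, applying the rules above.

/d/ — word-initial; rule 2 does not apply here → [d].
/i/ — between /d/ and /z/, before a voiced consonant — surfaces as [iː] (rule 1).
/z/ — not in any rule's target class → [z].
/l/ (between /z/ and /o/): no rule targets it → [l].
/o/ meets the environment for rule 1 (before a voiced consonant) → [oː].
/j/ — not in any rule's target class → [j].
Rule 1 applies to /a/ (between /j/ and /d/: before a voiced consonant) → [aː].
/d/ — word-final, immediately after a vowel — surfaces as [ð] (rule 2).

[diːzloːjaːð]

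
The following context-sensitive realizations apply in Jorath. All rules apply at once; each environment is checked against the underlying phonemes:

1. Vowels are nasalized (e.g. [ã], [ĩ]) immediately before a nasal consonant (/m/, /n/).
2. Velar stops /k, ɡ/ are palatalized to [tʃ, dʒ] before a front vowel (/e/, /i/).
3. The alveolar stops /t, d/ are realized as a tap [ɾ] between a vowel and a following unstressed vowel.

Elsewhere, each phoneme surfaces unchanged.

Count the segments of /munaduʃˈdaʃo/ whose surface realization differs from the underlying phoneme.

2

Segments that undergo a rule: /u/ → [ũ] (rule 1); /d/ → [ɾ] (rule 3).
All other segments surface unchanged.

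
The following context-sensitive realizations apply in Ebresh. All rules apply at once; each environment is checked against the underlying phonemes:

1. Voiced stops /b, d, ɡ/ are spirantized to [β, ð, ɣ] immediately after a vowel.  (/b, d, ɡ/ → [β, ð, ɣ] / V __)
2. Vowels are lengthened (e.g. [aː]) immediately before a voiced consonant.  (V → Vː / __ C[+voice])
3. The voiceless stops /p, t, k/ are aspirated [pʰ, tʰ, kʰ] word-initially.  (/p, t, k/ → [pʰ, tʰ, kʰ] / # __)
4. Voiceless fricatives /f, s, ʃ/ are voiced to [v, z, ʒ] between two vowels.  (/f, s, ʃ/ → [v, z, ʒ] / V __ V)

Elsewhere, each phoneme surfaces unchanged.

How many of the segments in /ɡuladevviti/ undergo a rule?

Segments that undergo a rule: /u/ → [uː] (rule 2); /a/ → [aː] (rule 2); /d/ → [ð] (rule 1); /e/ → [eː] (rule 2).
All other segments surface unchanged.

4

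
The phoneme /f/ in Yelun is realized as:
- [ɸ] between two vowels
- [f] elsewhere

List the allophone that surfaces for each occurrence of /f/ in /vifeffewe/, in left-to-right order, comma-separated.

[ɸ], [f], [f]

Occurrence 1 (position 3): between two vowels → [ɸ].
Occurrence 2 (position 5): no conditioning environment matches → elsewhere allophone [f].
Occurrence 3 (position 6): no conditioning environment matches → elsewhere allophone [f].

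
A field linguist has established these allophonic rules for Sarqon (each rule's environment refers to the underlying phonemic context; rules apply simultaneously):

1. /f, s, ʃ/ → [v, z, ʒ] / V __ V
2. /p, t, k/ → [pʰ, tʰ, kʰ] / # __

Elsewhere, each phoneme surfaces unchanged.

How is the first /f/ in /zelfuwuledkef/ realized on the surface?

/f/ (between /l/ and /u/) is in the target of rule 1 but the environment (between two vowels) is not met → [f].

[f]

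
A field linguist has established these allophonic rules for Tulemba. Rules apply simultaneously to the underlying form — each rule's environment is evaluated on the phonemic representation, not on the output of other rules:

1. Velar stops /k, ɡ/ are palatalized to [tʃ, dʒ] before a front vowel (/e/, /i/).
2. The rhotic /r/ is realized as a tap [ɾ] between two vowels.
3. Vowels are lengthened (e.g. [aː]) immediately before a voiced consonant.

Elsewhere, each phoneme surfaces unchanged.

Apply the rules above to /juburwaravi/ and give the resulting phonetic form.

/u/ (between /j/ and /b/): before a voiced consonant, so rule 3 applies → [uː].
/u/ (between /b/ and /r/): before a voiced consonant, so rule 3 applies → [uː].
/r/ (between /u/ and /w/) is in the target of rule 2 but the environment (between two vowels) is not met → [r].
Rule 3 applies to /a/ (between /w/ and /r/: before a voiced consonant) → [aː].
/r/ — between /a/ and /a/, between two vowels — surfaces as [ɾ] (rule 2).
Rule 3 applies to /a/ (between /r/ and /v/: before a voiced consonant) → [aː].
/i/ (word-final): rule 3 targets it, but not before a voiced consonant → unchanged [i].

[juːbuːrwaːɾaːvi]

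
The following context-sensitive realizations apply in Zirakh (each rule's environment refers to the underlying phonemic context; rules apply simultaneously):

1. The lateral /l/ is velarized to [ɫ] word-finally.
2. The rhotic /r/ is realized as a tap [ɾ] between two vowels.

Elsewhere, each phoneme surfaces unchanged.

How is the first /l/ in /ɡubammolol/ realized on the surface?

/l/ (between /o/ and /o/): rule 1 targets it, but not word-finally → unchanged [l].

[l]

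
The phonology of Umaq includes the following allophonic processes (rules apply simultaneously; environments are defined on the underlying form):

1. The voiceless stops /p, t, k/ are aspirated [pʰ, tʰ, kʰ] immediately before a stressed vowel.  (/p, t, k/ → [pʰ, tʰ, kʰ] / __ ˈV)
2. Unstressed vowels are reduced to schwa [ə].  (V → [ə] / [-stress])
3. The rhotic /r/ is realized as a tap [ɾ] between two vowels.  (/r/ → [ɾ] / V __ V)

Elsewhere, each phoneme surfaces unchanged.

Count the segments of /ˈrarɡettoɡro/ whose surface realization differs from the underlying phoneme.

Segments that undergo a rule: /e/ → [ə] (rule 2); /o/ → [ə] (rule 2); /o/ → [ə] (rule 2).
All other segments surface unchanged.

3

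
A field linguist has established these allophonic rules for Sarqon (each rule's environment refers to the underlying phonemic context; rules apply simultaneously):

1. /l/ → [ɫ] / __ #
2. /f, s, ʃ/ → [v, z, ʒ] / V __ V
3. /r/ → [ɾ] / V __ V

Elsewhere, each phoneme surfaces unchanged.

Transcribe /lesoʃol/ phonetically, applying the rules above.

/l/ (word-initial) is in the target of rule 1 but the environment (word-finally) is not met → [l].
/e/ (between /l/ and /s/) is unaffected → [e].
/s/ (between /e/ and /o/): between two vowels, so rule 2 applies → [z].
/o/ (between /s/ and /ʃ/): no rule targets it → [o].
Rule 2 applies to /ʃ/ (between /o/ and /o/: between two vowels) → [ʒ].
/o/ (between /ʃ/ and /l/): no rule targets it → [o].
/l/ meets the environment for rule 1 (word-finally) → [ɫ].

[lezoʒoɫ]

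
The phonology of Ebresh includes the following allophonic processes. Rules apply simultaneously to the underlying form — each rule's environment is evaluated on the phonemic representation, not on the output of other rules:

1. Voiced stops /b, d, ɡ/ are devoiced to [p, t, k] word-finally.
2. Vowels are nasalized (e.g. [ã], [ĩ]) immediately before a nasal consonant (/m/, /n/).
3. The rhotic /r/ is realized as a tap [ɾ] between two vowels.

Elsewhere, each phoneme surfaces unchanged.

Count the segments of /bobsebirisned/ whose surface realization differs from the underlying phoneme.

2

Segments that undergo a rule: /r/ → [ɾ] (rule 3); /d/ → [t] (rule 1).
All other segments surface unchanged.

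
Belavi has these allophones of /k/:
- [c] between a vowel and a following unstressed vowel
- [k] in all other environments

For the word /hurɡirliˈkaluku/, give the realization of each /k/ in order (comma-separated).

[k], [c]

Occurrence 1 (position 9): no conditioning environment matches → elsewhere allophone [k].
Occurrence 2 (position 13): between a vowel and a following unstressed vowel → [c].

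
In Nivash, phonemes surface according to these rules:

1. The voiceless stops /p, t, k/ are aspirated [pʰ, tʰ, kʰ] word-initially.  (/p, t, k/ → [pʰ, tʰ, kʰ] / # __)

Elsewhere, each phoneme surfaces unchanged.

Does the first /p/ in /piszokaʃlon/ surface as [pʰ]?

Yes

Rule 1 applies to /p/ (word-initial: word-initially) → [pʰ].
The actual realization is [pʰ], which matches [pʰ].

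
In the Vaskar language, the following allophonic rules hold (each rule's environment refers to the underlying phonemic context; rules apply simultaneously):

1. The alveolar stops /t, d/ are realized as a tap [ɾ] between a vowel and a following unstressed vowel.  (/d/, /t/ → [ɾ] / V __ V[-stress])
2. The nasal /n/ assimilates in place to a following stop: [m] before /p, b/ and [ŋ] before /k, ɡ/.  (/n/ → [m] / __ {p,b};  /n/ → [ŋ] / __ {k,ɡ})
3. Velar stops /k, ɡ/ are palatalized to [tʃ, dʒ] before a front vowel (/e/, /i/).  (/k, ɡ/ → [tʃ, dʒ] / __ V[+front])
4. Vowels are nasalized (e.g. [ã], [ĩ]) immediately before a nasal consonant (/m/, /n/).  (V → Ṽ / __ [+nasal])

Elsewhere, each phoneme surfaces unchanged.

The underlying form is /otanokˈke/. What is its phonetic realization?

[oɾãnokˈtʃe]

/o/ (word-initial) fails the environment for rule 4, so it stays [o].
Rule 1 applies to /t/ (between /o/ and /a/: between a vowel and a following unstressed vowel) → [ɾ].
/a/ (between /t/ and /n/): before a nasal consonant, so rule 4 applies → [ã].
/n/ (between /a/ and /o/): rule 2 targets it, but not before a labial or velar stop → unchanged [n].
/o/ (between /n/ and /k/) fails the environment for rule 4, so it stays [o].
/k/ (between /o/ and /k/) is in the target of rule 3 but the environment (before a front vowel) is not met → [k].
/k/ — between /k/ and /e/, before a front vowel — surfaces as [tʃ] (rule 3).
/e/ (word-final) is in the target of rule 4 but the environment (before a nasal consonant) is not met → [e].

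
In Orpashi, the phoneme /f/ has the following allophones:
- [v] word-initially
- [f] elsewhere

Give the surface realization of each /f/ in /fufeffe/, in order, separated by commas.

[v], [f], [f], [f]

Occurrence 1 (position 1): word-initially → [v].
Occurrence 2 (position 3): no conditioning environment matches → elsewhere allophone [f].
Occurrence 3 (position 5): no conditioning environment matches → elsewhere allophone [f].
Occurrence 4 (position 6): no conditioning environment matches → elsewhere allophone [f].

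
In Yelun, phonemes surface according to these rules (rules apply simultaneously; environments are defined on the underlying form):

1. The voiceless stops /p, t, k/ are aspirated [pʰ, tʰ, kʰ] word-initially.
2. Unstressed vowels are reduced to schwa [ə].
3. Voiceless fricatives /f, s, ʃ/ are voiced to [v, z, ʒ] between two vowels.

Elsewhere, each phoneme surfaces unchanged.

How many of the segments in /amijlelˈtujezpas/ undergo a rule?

Segments that undergo a rule: /a/ → [ə] (rule 2); /i/ → [ə] (rule 2); /e/ → [ə] (rule 2); /e/ → [ə] (rule 2); /a/ → [ə] (rule 2).
All other segments surface unchanged.

5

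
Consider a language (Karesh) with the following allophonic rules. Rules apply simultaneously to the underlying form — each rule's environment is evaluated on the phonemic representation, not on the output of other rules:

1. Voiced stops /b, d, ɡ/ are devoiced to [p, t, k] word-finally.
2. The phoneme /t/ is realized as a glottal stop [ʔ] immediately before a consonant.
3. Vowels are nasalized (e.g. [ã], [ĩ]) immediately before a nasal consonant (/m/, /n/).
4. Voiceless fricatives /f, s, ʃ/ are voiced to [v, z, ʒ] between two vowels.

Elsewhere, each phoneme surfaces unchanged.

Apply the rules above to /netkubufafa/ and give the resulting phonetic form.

[neʔkubuvava]

/e/ (between /n/ and /t/): rule 3 targets it, but not before a nasal consonant → unchanged [e].
Rule 2 applies to /t/ (between /e/ and /k/: immediately before a consonant) → [ʔ].
/u/ (between /k/ and /b/): rule 3 targets it, but not before a nasal consonant → unchanged [u].
/b/ (between /u/ and /u/) fails the environment for rule 1, so it stays [b].
/u/ (between /b/ and /f/): rule 3 targets it, but not before a nasal consonant → unchanged [u].
/f/ (between /u/ and /a/): between two vowels, so rule 4 applies → [v].
/a/ (between /f/ and /f/): rule 3 targets it, but not before a nasal consonant → unchanged [a].
Rule 4 applies to /f/ (between /a/ and /a/: between two vowels) → [v].
/a/ (word-final) is in the target of rule 3 but the environment (before a nasal consonant) is not met → [a].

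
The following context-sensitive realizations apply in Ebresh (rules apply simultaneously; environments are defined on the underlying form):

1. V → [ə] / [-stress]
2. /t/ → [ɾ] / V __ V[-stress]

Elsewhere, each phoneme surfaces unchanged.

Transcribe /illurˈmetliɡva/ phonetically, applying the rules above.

/i/ meets the environment for rule 1 (in an unstressed syllable) → [ə].
/u/ (between /l/ and /r/): in an unstressed syllable, so rule 1 applies → [ə].
/e/ (between /m/ and /t/): rule 1 targets it, but not in an unstressed syllable → unchanged [e].
/t/ (between /e/ and /l/) fails the environment for rule 2, so it stays [t].
/i/ (between /l/ and /ɡ/) occurs in an unstressed syllable → [ə] by rule 1.
/a/ — word-final, in an unstressed syllable — surfaces as [ə] (rule 1).

[əllərˈmetləɡvə]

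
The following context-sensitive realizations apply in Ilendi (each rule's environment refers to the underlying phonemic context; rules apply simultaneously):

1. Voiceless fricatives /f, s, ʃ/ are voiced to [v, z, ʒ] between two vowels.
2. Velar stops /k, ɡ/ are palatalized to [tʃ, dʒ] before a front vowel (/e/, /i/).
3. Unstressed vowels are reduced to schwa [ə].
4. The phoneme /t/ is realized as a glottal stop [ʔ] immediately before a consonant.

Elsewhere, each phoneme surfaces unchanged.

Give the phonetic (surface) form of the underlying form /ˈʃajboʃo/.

[ˈʃajbəʒə]

/ʃ/ (word-initial) is in the target of rule 1 but the environment (between two vowels) is not met → [ʃ].
/a/ (between /ʃ/ and /j/) is in the target of rule 3 but the environment (in an unstressed syllable) is not met → [a].
/j/ stays [j].
/b/ — not in any rule's target class → [b].
/o/ — between /b/ and /ʃ/, in an unstressed syllable — surfaces as [ə] (rule 3).
Rule 1 applies to /ʃ/ (between /o/ and /o/: between two vowels) → [ʒ].
/o/ — word-final, in an unstressed syllable — surfaces as [ə] (rule 3).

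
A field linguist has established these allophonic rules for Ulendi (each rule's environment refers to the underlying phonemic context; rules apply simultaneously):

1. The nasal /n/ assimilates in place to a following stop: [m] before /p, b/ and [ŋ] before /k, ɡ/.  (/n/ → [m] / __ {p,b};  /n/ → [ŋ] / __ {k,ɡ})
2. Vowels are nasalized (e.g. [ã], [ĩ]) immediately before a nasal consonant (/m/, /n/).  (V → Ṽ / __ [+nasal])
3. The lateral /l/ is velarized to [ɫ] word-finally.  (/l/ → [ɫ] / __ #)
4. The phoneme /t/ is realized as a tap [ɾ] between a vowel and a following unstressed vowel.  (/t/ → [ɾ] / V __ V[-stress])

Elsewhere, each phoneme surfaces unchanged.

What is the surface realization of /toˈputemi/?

/t/ (word-initial) is in the target of rule 4 but the environment (between a vowel and a following unstressed vowel) is not met → [t].
/o/ (between /t/ and /p/) fails the environment for rule 2, so it stays [o].
/p/ (between /o/ and /u/) is unaffected → [p].
/u/ — between /p/ and /t/; rule 2 does not apply here → [u].
/t/ — between /u/ and /e/, between a vowel and a following unstressed vowel — surfaces as [ɾ] (rule 4).
/e/ (between /t/ and /m/): before a nasal consonant, so rule 2 applies → [ẽ].
/m/ — not in any rule's target class → [m].
/i/ (word-final): rule 2 targets it, but not before a nasal consonant → unchanged [i].

[toˈpuɾẽmi]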